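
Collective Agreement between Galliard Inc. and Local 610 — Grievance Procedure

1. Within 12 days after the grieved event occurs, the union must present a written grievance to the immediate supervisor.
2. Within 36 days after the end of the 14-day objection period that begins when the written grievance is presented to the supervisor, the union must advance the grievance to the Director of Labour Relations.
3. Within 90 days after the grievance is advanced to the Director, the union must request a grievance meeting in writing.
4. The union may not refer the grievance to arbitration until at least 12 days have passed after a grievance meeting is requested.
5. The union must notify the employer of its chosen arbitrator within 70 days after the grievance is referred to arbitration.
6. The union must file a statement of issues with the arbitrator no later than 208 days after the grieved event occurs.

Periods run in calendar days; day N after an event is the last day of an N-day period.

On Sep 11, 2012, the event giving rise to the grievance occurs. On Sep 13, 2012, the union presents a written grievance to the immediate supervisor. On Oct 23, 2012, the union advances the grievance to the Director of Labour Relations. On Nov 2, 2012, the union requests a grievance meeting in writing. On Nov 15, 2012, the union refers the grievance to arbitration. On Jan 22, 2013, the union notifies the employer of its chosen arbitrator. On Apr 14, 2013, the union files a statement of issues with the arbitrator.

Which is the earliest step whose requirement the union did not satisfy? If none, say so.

Step 1 — counting 12 days from Sep 11, 2012 (when the grieved event occurs) gives a deadline of Sep 23, 2012; completed Sep 13, 2012, before the deadline.
Step 2 — counting 36 days from Sep 27, 2012 (end of the 14-day objection period, which began when the written grievance is presented to the supervisor on Sep 13, 2012) gives a deadline of Nov 2, 2012; done Oct 23, 2012 — timely.
Step 3 — counting 90 days from Oct 23, 2012 (when the grievance is advanced to the Director) gives a deadline of Jan 21, 2013; completed Nov 2, 2012, before the deadline.
Step 4 — must wait 12 days from Nov 2, 2012 (when a grievance meeting is requested), so not before Nov 14, 2012; Nov 15, 2012 is on or after that date.
Step 5 — counting 70 days from Nov 15, 2012 (when the grievance is referred to arbitration) gives a deadline of Jan 24, 2013; completed Jan 22, 2013, before the deadline.
Step 6 — counting 208 days from Sep 11, 2012 (when the grieved event occurs) gives a deadline of Apr 7, 2013; not done until Apr 14, 2013, 7 days after the deadline.
Later steps need not be reached.

Step 6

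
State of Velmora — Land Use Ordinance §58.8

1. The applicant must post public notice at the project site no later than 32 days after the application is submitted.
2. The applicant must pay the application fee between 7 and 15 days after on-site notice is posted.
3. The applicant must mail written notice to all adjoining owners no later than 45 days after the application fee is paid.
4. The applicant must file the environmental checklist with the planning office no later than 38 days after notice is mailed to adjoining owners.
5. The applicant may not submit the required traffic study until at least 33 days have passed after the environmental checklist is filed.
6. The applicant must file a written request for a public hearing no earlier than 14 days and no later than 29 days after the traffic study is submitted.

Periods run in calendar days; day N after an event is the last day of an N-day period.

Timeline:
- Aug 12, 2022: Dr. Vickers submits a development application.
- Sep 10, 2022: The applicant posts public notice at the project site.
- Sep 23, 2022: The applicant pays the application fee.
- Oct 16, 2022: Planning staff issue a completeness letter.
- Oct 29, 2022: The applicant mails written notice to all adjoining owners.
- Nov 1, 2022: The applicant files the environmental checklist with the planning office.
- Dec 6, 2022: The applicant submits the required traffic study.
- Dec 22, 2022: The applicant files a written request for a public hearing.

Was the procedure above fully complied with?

Step 1: 32 days after Aug 12, 2022 (when the application is submitted) is Sep 13, 2022; completed Sep 10, 2022, before the deadline.
Step 2: the window is 7–15 days after Sep 10, 2022 (when on-site notice is posted), so Sep 17, 2022 through Sep 25, 2022; done Sep 23, 2022, which is between those dates.
Step 3: 45 days after Sep 23, 2022 (when the application fee is paid) is Nov 7, 2022; completed Oct 29, 2022, before the deadline.
Step 4: 38 days after Oct 29, 2022 (when notice is mailed to adjoining owners) is Dec 6, 2022; done Nov 1, 2022 — timely.
Step 5: the earliest permitted date is 33 days after Nov 1, 2022 (when the environmental checklist is filed), i.e. Dec 4, 2022; Dec 6, 2022 is on or after that date.
Step 6: the window is 14–29 days after Dec 6, 2022 (when the traffic study is submitted), so Dec 20, 2022 through Jan 4, 2023; done Dec 22, 2022 — within the window.

Yes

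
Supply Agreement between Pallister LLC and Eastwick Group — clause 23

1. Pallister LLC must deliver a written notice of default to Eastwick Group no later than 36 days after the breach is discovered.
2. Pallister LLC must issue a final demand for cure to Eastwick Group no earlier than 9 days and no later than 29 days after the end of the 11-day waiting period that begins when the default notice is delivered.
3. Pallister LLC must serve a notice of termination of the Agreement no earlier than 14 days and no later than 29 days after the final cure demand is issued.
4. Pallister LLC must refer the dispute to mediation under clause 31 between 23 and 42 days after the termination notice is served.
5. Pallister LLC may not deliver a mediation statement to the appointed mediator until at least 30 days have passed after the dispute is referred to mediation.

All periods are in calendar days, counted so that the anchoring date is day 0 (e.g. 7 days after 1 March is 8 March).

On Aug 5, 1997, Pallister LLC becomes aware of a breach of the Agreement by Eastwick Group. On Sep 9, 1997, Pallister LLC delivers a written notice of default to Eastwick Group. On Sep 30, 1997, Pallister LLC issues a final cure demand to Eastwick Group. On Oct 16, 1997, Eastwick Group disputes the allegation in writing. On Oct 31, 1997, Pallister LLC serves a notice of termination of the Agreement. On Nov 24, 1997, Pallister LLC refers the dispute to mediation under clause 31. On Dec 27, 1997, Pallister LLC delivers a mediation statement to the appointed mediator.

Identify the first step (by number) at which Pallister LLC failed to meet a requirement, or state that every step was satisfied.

Step 3

Step 1: 36 days after Aug 5, 1997 (when the breach is discovered) is Sep 10, 1997; Sep 9, 1997 is within that limit.
Step 2: the window is 9–29 days after Sep 20, 1997 (end of the 11-day waiting period, which began when the default notice is delivered on Sep 9, 1997), so Sep 29, 1997 through Oct 19, 1997; done Sep 30, 1997, which is between those dates.
Step 3: the window is 14–29 days after Sep 30, 1997 (when the final cure demand is issued), so Oct 14, 1997 through Oct 29, 1997; done Oct 31, 1997 — 2 days after the window closed.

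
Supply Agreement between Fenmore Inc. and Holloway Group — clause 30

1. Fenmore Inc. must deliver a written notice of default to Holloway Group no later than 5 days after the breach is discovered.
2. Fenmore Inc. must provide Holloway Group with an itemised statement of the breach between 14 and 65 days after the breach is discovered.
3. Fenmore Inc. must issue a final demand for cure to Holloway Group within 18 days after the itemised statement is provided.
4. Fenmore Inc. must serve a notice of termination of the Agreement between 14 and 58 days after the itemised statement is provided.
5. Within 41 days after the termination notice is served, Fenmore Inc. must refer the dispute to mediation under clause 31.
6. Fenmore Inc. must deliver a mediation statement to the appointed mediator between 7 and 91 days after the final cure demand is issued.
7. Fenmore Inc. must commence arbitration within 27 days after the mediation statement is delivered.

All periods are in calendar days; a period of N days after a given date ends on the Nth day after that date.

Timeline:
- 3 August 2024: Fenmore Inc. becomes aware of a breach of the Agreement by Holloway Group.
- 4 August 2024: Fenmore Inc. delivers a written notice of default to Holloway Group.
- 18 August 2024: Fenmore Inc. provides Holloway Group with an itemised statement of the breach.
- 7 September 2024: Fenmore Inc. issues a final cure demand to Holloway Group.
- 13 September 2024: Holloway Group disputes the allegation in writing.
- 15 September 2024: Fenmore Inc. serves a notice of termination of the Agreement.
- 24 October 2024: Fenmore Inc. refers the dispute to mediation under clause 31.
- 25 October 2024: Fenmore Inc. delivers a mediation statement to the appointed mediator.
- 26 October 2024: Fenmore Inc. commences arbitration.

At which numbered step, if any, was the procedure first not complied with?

Step 1: 5 days after 3 August 2024 (when the breach is discovered) is 8 August 2024; 4 August 2024 is within that limit.
Step 2: the window is 14–65 days after 3 August 2024 (when the breach is discovered), so 17 August 2024 through 7 October 2024; done 18 August 2024, which is between those dates.
Step 3: 18 days after 18 August 2024 (when the itemised statement is provided) is 5 September 2024; 7 September 2024 misses that deadline by 2 days.
The procedure was therefore not followed at step 3.

Step 3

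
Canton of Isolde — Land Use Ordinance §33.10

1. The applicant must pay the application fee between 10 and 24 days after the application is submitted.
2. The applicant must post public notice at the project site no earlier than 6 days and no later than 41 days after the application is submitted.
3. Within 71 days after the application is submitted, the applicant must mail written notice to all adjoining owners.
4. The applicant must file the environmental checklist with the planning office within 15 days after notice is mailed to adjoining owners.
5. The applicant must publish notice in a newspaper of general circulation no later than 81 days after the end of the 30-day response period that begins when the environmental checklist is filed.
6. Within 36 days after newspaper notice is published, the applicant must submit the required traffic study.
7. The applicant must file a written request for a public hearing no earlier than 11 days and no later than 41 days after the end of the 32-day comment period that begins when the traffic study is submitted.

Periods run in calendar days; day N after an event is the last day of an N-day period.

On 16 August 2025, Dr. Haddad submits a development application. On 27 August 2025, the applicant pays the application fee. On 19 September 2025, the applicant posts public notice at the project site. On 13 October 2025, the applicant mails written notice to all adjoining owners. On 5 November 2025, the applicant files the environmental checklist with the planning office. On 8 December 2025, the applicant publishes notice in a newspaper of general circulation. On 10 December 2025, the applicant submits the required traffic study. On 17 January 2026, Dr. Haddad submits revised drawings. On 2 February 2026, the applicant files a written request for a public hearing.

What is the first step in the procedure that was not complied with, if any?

Step 4

Step 1: the window is 10–24 days after 16 August 2025 (when the application is submitted), so 26 August 2025 through 9 September 2025; 27 August 2025 falls inside that range.
Step 2: the window is 6–41 days after 16 August 2025 (when the application is submitted), so 22 August 2025 through 26 September 2025; 19 September 2025 falls inside that range.
Step 3: 71 days after 16 August 2025 (when the application is submitted) is 26 October 2025; done 13 October 2025 — timely.
Step 4: 15 days after 13 October 2025 (when notice is mailed to adjoining owners) is 28 October 2025; done 5 November 2025 — 8 days late.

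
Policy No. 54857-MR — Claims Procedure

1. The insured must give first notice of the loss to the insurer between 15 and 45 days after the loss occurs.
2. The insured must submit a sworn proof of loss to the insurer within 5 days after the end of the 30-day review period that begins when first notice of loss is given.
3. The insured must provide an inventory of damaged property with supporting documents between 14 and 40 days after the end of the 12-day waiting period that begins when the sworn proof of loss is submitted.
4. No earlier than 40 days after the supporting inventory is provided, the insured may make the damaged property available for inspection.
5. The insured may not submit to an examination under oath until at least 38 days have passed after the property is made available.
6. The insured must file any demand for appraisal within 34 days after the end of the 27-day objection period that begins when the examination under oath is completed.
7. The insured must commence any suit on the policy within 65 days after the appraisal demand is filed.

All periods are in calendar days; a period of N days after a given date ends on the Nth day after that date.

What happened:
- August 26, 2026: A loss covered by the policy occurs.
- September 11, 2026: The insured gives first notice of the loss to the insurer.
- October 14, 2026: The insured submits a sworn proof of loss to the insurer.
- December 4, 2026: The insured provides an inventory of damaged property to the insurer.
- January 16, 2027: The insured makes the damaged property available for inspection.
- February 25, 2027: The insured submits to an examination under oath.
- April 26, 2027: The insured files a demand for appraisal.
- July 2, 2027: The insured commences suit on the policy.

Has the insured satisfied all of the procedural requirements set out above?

No

Step 1 — 15 and 45 days from August 26, 2026 (when the loss occurs) are September 10, 2026 and October 10, 2026 respectively; September 11, 2026 falls inside that range.
Step 2 — counting 5 days from October 11, 2026 (end of the 30-day review period, which began when first notice of loss is given on September 11, 2026) gives a deadline of October 16, 2026; done October 14, 2026 — timely.
Step 3 — 14 and 40 days from October 26, 2026 (end of the 12-day waiting period, which began when the sworn proof of loss is submitted on October 14, 2026) are November 9, 2026 and December 5, 2026 respectively; December 4, 2026 falls inside that range.
Step 4 — must wait 40 days from December 4, 2026 (when the supporting inventory is provided), so not before January 13, 2027; January 16, 2027 is on or after that date.
Step 5 — must wait 38 days from January 16, 2027 (when the property is made available), so not before February 23, 2027; done February 25, 2027 — permitted.
Step 6 — counting 34 days from March 24, 2027 (end of the 27-day objection period, which began when the examination under oath is completed on February 25, 2027) gives a deadline of April 27, 2027; April 26, 2027 is within that limit.
Step 7 — counting 65 days from April 26, 2027 (when the appraisal demand is filed) gives a deadline of June 30, 2027; not done until July 2, 2027, 2 days after the deadline.
That is the first point of non-compliance.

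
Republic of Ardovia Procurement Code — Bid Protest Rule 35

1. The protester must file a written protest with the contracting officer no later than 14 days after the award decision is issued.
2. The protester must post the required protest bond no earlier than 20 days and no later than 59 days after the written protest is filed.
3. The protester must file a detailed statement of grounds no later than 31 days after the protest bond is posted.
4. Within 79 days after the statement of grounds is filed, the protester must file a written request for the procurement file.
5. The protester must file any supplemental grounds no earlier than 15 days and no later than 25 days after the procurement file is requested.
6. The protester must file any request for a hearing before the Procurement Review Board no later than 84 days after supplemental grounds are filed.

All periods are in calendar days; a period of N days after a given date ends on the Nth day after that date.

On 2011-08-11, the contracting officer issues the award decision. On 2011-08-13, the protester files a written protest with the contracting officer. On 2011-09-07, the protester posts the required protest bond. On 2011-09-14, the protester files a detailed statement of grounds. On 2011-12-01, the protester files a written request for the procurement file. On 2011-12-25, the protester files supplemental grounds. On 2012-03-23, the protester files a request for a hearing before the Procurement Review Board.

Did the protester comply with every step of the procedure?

Step 1 — counting 14 days from 2011-08-11 (when the award decision is issued) gives a deadline of 2011-08-25; done 2011-08-13 — timely.
Step 2 — 20 and 59 days from 2011-08-13 (when the written protest is filed) are 2011-09-02 and 2011-10-11 respectively; done 2011-09-07, which is between those dates.
Step 3 — counting 31 days from 2011-09-07 (when the protest bond is posted) gives a deadline of 2011-10-08; 2011-09-14 is within that limit.
Step 4 — counting 79 days from 2011-09-14 (when the statement of grounds is filed) gives a deadline of 2011-12-02; done 2011-12-01 — timely.
Step 5 — 15 and 25 days from 2011-12-01 (when the procurement file is requested) are 2011-12-16 and 2011-12-26 respectively; done 2011-12-25, which is between those dates.
Step 6 — counting 84 days from 2011-12-25 (when supplemental grounds are filed) gives a deadline of 2012-03-18; done 2012-03-23 — 5 days late.

No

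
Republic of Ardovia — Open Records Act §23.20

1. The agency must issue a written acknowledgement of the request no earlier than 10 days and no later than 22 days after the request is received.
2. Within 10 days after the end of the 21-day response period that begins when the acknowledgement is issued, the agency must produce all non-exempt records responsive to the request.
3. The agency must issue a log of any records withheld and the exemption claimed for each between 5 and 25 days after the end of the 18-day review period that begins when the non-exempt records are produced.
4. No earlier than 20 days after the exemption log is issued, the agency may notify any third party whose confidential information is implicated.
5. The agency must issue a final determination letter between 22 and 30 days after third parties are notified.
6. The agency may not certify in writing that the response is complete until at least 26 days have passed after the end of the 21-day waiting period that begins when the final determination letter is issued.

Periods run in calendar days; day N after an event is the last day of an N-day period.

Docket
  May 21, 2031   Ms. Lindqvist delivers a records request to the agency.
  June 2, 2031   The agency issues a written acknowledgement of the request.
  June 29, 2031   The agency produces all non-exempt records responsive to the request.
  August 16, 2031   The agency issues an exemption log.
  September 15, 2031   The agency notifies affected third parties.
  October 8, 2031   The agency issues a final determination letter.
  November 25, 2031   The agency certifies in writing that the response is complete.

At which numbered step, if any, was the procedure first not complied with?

(1) the permitted window runs from May 21, 2031 + 10 = May 31, 2031 to May 21, 2031 + 22 = June 12, 2031; done June 2, 2031, which is between those dates.
(2) due by June 23, 2031 + 10 days = July 3, 2031; June 29, 2031 is within that limit.
(3) the permitted window runs from July 17, 2031 + 5 = July 22, 2031 to July 17, 2031 + 25 = August 11, 2031; August 16, 2031 is 5 days past the end of the window.

Step 3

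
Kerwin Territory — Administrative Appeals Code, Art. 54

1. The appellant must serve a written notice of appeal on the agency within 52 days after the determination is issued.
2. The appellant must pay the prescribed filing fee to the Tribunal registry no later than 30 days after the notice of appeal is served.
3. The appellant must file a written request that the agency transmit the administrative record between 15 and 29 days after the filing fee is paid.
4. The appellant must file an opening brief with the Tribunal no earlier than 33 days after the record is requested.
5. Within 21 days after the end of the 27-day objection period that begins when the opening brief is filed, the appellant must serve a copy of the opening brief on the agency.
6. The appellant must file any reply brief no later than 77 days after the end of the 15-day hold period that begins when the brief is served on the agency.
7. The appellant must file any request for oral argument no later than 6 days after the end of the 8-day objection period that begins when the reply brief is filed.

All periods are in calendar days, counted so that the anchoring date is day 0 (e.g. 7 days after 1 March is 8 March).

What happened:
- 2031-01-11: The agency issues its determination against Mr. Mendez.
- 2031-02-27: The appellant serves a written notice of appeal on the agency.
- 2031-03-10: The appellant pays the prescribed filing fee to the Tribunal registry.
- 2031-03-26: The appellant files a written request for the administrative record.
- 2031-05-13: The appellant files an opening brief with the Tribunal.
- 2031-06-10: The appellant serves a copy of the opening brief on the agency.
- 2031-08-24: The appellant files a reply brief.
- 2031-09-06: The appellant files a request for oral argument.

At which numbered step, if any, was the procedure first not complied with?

Step 1 — counting 52 days from 2031-01-11 (when the determination is issued) gives a deadline of 2031-03-04; 2031-02-27 is within that limit.
Step 2 — counting 30 days from 2031-02-27 (when the notice of appeal is served) gives a deadline of 2031-03-29; completed 2031-03-10, before the deadline.
Step 3 — 15 and 29 days from 2031-03-10 (when the filing fee is paid) are 2031-03-25 and 2031-04-08 respectively; done 2031-03-26 — within the window.
Step 4 — must wait 33 days from 2031-03-26 (when the record is requested), so not before 2031-04-28; done 2031-05-13 — permitted.
Step 5 — counting 21 days from 2031-06-09 (end of the 27-day objection period, which began when the opening brief is filed on 2031-05-13) gives a deadline of 2031-06-30; 2031-06-10 is within that limit.
Step 6 — counting 77 days from 2031-06-25 (end of the 15-day hold period, which began when the brief is served on the agency on 2031-06-10) gives a deadline of 2031-09-10; completed 2031-08-24, before the deadline.
Step 7 — counting 6 days from 2031-09-01 (end of the 8-day objection period, which began when the reply brief is filed on 2031-08-24) gives a deadline of 2031-09-07; done 2031-09-06 — timely.

None — every step was satisfied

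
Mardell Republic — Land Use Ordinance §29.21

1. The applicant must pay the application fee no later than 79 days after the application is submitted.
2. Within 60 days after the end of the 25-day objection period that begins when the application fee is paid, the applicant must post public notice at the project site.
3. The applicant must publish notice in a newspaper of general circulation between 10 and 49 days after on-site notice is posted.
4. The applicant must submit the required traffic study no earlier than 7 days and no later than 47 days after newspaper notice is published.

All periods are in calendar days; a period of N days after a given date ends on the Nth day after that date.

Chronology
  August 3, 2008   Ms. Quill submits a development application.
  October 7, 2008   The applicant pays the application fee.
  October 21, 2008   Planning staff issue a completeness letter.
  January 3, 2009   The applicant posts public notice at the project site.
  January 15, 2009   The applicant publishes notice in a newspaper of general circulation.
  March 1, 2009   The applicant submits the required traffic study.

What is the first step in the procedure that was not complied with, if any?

(1) due by August 3, 2008 + 79 days = October 21, 2008; done October 7, 2008 — timely.
(2) due by November 1, 2008 + 60 days = December 31, 2008; done January 3, 2009 — 3 days late.

Step 2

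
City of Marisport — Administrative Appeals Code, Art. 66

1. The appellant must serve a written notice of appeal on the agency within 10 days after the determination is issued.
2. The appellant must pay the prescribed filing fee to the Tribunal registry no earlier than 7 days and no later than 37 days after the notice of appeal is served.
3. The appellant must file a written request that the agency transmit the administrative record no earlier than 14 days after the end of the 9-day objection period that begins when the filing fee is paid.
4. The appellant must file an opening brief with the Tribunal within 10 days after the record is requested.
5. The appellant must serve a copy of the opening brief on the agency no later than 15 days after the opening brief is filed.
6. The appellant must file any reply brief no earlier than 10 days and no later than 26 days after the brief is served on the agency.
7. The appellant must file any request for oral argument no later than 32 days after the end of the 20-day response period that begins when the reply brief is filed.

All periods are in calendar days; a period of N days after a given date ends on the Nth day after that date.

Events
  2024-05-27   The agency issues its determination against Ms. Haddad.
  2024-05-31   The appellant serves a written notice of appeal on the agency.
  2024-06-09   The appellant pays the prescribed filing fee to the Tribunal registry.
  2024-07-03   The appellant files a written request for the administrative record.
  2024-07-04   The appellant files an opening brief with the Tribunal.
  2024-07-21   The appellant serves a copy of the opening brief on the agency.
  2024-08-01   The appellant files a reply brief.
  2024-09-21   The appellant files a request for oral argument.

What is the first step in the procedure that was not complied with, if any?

Step 5

Step 1: 10 days after 2024-05-27 (when the determination is issued) is 2024-06-06; done 2024-05-31 — timely.
Step 2: the window is 7–37 days after 2024-05-31 (when the notice of appeal is served), so 2024-06-07 through 2024-07-07; done 2024-06-09 — within the window.
Step 3: the earliest permitted date is 14 days after 2024-06-18 (end of the 9-day objection period, which began when the filing fee is paid on 2024-06-09), i.e. 2024-07-02; 2024-07-03 is on or after that date.
Step 4: 10 days after 2024-07-03 (when the record is requested) is 2024-07-13; completed 2024-07-04, before the deadline.
Step 5: 15 days after 2024-07-04 (when the opening brief is filed) is 2024-07-19; 2024-07-21 misses that deadline by 2 days.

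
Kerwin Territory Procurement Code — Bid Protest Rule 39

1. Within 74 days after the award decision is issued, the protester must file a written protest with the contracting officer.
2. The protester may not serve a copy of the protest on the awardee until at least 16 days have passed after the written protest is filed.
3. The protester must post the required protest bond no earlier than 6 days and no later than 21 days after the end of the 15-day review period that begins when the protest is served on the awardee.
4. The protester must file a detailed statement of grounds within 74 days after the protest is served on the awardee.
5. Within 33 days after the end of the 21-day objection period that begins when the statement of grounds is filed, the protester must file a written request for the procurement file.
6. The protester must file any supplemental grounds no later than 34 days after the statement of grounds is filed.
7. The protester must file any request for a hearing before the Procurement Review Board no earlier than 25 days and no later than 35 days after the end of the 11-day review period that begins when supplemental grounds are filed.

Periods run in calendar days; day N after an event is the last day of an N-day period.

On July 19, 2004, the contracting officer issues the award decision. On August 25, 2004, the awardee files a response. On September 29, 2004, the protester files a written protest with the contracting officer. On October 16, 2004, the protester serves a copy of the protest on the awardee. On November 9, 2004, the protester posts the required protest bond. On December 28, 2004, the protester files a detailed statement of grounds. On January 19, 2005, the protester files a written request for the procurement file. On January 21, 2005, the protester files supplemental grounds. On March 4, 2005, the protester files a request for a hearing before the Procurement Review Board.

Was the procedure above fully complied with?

Yes

Step 1 — counting 74 days from July 19, 2004 (when the award decision is issued) gives a deadline of October 1, 2004; done September 29, 2004 — timely.
Step 2 — must wait 16 days from September 29, 2004 (when the written protest is filed), so not before October 15, 2004; done October 16, 2004, after the minimum wait.
Step 3 — 6 and 21 days from October 31, 2004 (end of the 15-day review period, which began when the protest is served on the awardee on October 16, 2004) are November 6, 2004 and November 21, 2004 respectively; done November 9, 2004, which is between those dates.
Step 4 — counting 74 days from October 16, 2004 (when the protest is served on the awardee) gives a deadline of December 29, 2004; completed December 28, 2004, before the deadline.
Step 5 — counting 33 days from January 18, 2005 (end of the 21-day objection period, which began when the statement of grounds is filed on December 28, 2004) gives a deadline of February 20, 2005; done January 19, 2005 — timely.
Step 6 — counting 34 days from December 28, 2004 (when the statement of grounds is filed) gives a deadline of January 31, 2005; done January 21, 2005 — timely.
Step 7 — 25 and 35 days from February 1, 2005 (end of the 11-day review period, which began when supplemental grounds are filed on January 21, 2005) are February 26, 2005 and March 8, 2005 respectively; done March 4, 2005 — within the window.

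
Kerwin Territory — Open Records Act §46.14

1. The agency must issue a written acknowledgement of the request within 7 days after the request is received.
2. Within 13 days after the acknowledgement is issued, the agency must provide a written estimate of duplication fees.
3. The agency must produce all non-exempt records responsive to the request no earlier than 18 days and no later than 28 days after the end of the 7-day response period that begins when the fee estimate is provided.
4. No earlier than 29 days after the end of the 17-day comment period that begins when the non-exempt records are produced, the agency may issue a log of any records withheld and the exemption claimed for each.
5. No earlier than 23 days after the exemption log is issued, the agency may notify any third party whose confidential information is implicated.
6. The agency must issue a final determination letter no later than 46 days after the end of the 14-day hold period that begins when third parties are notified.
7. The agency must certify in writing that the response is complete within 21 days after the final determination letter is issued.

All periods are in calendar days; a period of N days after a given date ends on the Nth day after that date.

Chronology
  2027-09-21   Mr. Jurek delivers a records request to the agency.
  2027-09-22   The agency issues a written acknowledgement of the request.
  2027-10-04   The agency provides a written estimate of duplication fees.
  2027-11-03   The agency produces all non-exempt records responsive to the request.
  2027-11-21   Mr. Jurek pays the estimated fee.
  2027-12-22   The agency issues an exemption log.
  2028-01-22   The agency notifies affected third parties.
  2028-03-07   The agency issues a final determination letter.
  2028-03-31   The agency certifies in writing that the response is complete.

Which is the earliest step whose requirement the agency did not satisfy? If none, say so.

Step 1 — counting 7 days from 2027-09-21 (when the request is received) gives a deadline of 2027-09-28; completed 2027-09-22, before the deadline.
Step 2 — counting 13 days from 2027-09-22 (when the acknowledgement is issued) gives a deadline of 2027-10-05; 2027-10-04 is within that limit.
Step 3 — 18 and 28 days from 2027-10-11 (end of the 7-day response period, which began when the fee estimate is provided on 2027-10-04) are 2027-10-29 and 2027-11-08 respectively; 2027-11-03 falls inside that range.
Step 4 — must wait 29 days from 2027-11-20 (end of the 17-day comment period, which began when the non-exempt records are produced on 2027-11-03), so not before 2027-12-19; done 2027-12-22, after the minimum wait.
Step 5 — must wait 23 days from 2027-12-22 (when the exemption log is issued), so not before 2028-01-14; 2028-01-22 is on or after that date.
Step 6 — counting 46 days from 2028-02-05 (end of the 14-day hold period, which began when third parties are notified on 2028-01-22) gives a deadline of 2028-03-22; 2028-03-07 is within that limit.
Step 7 — counting 21 days from 2028-03-07 (when the final determination letter is issued) gives a deadline of 2028-03-28; not done until 2028-03-31, 3 days after the deadline.
Later steps need not be reached.

Step 7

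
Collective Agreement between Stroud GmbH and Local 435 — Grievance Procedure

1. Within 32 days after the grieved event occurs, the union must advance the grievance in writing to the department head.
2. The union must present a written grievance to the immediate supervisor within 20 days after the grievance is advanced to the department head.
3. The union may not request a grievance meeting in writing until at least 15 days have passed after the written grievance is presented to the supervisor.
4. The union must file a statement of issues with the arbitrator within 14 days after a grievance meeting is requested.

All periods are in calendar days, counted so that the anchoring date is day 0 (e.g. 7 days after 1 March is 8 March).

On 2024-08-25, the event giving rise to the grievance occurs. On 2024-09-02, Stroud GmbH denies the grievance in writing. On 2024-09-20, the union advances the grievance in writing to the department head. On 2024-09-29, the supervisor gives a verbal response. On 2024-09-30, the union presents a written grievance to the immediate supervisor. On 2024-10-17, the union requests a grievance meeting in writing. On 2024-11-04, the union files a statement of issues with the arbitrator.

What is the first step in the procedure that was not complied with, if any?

(1) due by 2024-08-25 + 32 days = 2024-09-26; completed 2024-09-20, before the deadline.
(2) due by 2024-09-20 + 20 days = 2024-10-10; 2024-09-30 is within that limit.
(3) permitted from 2024-09-30 + 15 days = 2024-10-15 onward; 2024-10-17 is on or after that date.
(4) due by 2024-10-17 + 14 days = 2024-10-31; 2024-11-04 misses that deadline by 4 days.
The analysis stops there.

Step 4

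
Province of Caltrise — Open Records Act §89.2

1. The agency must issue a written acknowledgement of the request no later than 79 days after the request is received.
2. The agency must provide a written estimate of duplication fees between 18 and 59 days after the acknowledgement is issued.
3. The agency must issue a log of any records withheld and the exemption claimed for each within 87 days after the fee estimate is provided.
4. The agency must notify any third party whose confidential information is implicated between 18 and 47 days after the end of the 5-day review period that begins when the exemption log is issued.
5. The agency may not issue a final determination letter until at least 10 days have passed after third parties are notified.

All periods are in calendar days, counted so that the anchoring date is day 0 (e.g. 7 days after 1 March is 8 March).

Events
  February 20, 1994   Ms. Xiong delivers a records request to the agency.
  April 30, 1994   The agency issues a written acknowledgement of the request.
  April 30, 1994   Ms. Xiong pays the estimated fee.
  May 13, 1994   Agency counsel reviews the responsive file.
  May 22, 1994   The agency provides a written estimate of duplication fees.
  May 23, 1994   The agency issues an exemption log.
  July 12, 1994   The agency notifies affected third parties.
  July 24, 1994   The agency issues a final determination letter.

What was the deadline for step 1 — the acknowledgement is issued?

Step 1 runs from February 20, 1994, when the request is received. 79 days after February 20, 1994 is May 10, 1994.

May 10, 1994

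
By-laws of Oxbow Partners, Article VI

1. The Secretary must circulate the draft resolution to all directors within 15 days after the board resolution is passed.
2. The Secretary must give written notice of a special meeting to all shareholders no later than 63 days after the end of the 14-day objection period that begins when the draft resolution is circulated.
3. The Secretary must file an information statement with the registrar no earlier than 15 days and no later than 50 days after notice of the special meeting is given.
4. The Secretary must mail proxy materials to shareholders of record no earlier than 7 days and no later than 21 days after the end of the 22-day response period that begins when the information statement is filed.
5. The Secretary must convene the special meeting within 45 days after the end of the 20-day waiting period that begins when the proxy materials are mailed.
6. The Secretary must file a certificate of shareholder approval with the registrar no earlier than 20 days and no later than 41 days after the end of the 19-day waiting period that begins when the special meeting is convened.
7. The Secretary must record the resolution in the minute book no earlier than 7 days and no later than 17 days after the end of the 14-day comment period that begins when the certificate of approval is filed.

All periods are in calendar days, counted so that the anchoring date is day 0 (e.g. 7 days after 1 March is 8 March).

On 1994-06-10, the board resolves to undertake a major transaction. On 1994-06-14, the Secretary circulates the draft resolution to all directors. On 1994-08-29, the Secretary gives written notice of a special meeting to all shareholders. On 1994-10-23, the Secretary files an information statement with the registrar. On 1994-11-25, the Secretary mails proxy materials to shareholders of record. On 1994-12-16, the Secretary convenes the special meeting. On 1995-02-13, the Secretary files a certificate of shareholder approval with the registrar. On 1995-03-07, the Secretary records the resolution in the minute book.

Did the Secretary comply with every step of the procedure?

Step 1: 15 days after 1994-06-10 (when the board resolution is passed) is 1994-06-25; completed 1994-06-14, before the deadline.
Step 2: 63 days after 1994-06-28 (end of the 14-day objection period, which began when the draft resolution is circulated on 1994-06-14) is 1994-08-30; 1994-08-29 is within that limit.
Step 3: the window is 15–50 days after 1994-08-29 (when notice of the special meeting is given), so 1994-09-13 through 1994-10-18; 1994-10-23 is 5 days past the end of the window.
Later steps need not be reached.

No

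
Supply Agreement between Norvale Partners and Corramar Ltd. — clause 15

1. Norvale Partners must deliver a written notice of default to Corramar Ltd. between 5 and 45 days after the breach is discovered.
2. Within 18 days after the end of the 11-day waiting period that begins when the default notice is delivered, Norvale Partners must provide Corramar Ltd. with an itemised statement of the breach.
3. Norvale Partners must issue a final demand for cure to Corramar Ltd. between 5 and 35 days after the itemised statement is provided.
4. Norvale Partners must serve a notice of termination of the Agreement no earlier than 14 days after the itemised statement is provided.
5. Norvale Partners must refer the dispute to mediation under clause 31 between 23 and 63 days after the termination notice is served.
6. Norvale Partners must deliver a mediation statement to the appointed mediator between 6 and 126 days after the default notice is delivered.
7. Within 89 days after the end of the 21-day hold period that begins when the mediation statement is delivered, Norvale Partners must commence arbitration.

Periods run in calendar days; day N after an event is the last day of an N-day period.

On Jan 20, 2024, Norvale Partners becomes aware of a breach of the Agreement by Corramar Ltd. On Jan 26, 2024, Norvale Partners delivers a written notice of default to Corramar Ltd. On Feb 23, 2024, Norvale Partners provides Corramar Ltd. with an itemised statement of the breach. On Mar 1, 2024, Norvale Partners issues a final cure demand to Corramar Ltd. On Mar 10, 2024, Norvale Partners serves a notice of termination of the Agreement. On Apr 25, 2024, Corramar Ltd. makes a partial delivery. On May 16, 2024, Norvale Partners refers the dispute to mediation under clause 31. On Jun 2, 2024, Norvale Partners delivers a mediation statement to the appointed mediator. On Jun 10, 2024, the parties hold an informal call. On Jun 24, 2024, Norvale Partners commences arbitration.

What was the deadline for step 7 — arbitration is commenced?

The mediation statement is delivered on Jun 2, 2024; the 21-day hold period therefore ends Jun 23, 2024, and step 7 runs from that date. 89 days after Jun 23, 2024 is Sep 20, 2024.

Sep 20, 2024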